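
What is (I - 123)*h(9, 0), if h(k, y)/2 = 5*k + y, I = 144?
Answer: 1890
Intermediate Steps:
h(k, y) = 2*y + 10*k (h(k, y) = 2*(5*k + y) = 2*(y + 5*k) = 2*y + 10*k)
(I - 123)*h(9, 0) = (144 - 123)*(2*0 + 10*9) = 21*(0 + 90) = 21*90 = 1890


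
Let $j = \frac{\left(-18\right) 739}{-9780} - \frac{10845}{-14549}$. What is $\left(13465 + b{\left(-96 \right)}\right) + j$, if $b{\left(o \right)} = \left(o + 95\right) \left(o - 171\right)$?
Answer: $\frac{325702527323}{23714870} \approx 13734.0$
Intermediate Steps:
$b{\left(o \right)} = \left(-171 + o\right) \left(95 + o\right)$ ($b{\left(o \right)} = \left(95 + o\right) \left(-171 + o\right) = \left(-171 + o\right) \left(95 + o\right)$)
$j = \frac{49932483}{23714870}$ ($j = \left(-13302\right) \left(- \frac{1}{9780}\right) - - \frac{10845}{14549} = \frac{2217}{1630} + \frac{10845}{14549} = \frac{49932483}{23714870} \approx 2.1055$)
$\left(13465 + b{\left(-96 \right)}\right) + j = \left(13465 - \left(8949 - 9216\right)\right) + \frac{49932483}{23714870} = \left(13465 + \left(-16245 + 9216 + 7296\right)\right) + \frac{49932483}{23714870} = \left(13465 + 267\right) + \frac{49932483}{23714870} = 13732 + \frac{49932483}{23714870} = \frac{325702527323}{23714870}$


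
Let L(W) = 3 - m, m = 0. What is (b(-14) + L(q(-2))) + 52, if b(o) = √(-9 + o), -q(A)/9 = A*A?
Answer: 55 + I*√23 ≈ 55.0 + 4.7958*I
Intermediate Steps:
q(A) = -9*A² (q(A) = -9*A*A = -9*A²)
L(W) = 3 (L(W) = 3 - 1*0 = 3 + 0 = 3)
(b(-14) + L(q(-2))) + 52 = (√(-9 - 14) + 3) + 52 = (√(-23) + 3) + 52 = (I*√23 + 3) + 52 = (3 + I*√23) + 52 = 55 + I*√23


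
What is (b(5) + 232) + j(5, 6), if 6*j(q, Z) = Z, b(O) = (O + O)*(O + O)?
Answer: 333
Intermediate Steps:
b(O) = 4*O² (b(O) = (2*O)*(2*O) = 4*O²)
j(q, Z) = Z/6
(b(5) + 232) + j(5, 6) = (4*5² + 232) + (⅙)*6 = (4*25 + 232) + 1 = (100 + 232) + 1 = 332 + 1 = 333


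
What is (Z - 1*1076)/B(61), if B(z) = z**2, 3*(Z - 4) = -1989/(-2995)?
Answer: -3209977/11144395 ≈ -0.28803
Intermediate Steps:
Z = 12643/2995 (Z = 4 + (-1989/(-2995))/3 = 4 + (-1989*(-1/2995))/3 = 4 + (1/3)*(1989/2995) = 4 + 663/2995 = 12643/2995 ≈ 4.2214)
(Z - 1*1076)/B(61) = (12643/2995 - 1*1076)/(61**2) = (12643/2995 - 1076)/3721 = -3209977/2995*1/3721 = -3209977/11144395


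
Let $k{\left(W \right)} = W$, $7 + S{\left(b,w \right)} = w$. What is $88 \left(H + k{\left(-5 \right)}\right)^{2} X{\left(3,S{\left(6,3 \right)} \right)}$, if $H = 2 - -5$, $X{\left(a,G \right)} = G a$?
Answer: $-4224$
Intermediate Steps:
$S{\left(b,w \right)} = -7 + w$
$H = 7$ ($H = 2 + 5 = 7$)
$88 \left(H + k{\left(-5 \right)}\right)^{2} X{\left(3,S{\left(6,3 \right)} \right)} = 88 \left(7 - 5\right)^{2} \left(-7 + 3\right) 3 = 88 \cdot 2^{2} \left(\left(-4\right) 3\right) = 88 \cdot 4 \left(-12\right) = 352 \left(-12\right) = -4224$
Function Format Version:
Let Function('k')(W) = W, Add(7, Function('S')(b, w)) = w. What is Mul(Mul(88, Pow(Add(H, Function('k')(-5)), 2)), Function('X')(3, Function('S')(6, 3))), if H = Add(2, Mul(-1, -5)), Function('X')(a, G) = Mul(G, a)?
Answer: -4224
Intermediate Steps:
Function('S')(b, w) = Add(-7, w)
H = 7 (H = Add(2, 5) = 7)
Mul(Mul(88, Pow(Add(H, Function('k')(-5)), 2)), Function('X')(3, Function('S')(6, 3))) = Mul(Mul(88, Pow(Add(7, -5), 2)), Mul(Add(-7, 3), 3)) = Mul(Mul(88, Pow(2, 2)), Mul(-4, 3)) = Mul(Mul(88, 4), -12) = Mul(352, -12) = -4224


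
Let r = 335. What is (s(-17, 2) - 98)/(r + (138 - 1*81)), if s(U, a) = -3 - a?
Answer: -103/392 ≈ -0.26275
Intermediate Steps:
(s(-17, 2) - 98)/(r + (138 - 1*81)) = ((-3 - 1*2) - 98)/(335 + (138 - 1*81)) = ((-3 - 2) - 98)/(335 + (138 - 81)) = (-5 - 98)/(335 + 57) = -103/392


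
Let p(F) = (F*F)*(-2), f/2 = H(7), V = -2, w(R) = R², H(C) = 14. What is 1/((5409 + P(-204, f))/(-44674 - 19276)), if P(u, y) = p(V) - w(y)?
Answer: -63950/4617 ≈ -13.851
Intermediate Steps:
f = 28 (f = 2*14 = 28)
p(F) = -2*F² (p(F) = F²*(-2) = -2*F²)
P(u, y) = -8 - y² (P(u, y) = -2*(-2)² - y² = -2*4 - y² = -8 - y²)
1/((5409 + P(-204, f))/(-44674 - 19276)) = 1/((5409 + (-8 - 1*28²))/(-44674 - 19276)) = 1/((5409 + (-8 - 1*784))/(-63950)) = 1/((5409 + (-8 - 784))*(-1/63950)) = 1/((5409 - 792)*(-1/63950)) = 1/(4617*(-1/63950)) = 1/(-4617/63950) = -63950/4617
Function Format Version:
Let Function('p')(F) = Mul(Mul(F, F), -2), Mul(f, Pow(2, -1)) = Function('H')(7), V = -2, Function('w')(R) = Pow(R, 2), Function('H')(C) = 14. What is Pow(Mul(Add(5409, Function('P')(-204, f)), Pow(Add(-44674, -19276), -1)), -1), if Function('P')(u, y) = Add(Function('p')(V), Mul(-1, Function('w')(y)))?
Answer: Rational(-63950, 4617) ≈ -13.851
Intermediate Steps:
f = 28 (f = Mul(2, 14) = 28)
Function('p')(F) = Mul(-2, Pow(F, 2)) (Function('p')(F) = Mul(Pow(F, 2), -2) = Mul(-2, Pow(F, 2)))
Function('P')(u, y) = Add(-8, Mul(-1, Pow(y, 2))) (Function('P')(u, y) = Add(Mul(-2, Pow(-2, 2)), Mul(-1, Pow(y, 2))) = Add(Mul(-2, 4), Mul(-1, Pow(y, 2))) = Add(-8, Mul(-1, Pow(y, 2))))
Pow(Mul(Add(5409, Function('P')(-204, f)), Pow(Add(-44674, -19276), -1)), -1) = Pow(Mul(Add(5409, Add(-8, Mul(-1, Pow(28, 2)))), Pow(Add(-44674, -19276), -1)), -1) = Pow(Mul(Add(5409, Add(-8, Mul(-1, 784))), Pow(-63950, -1)), -1) = Pow(Mul(Add(5409, Add(-8, -784)), Rational(-1, 63950)), -1) = Pow(Mul(Add(5409, -792), Rational(-1, 63950)), -1) = Pow(Mul(4617, Rational(-1, 63950)), -1) = Pow(Rational(-4617, 63950), -1) = Rational(-63950, 4617)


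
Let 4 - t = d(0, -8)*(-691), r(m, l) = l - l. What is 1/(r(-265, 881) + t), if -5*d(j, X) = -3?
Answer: 5/2093 ≈ 0.0023889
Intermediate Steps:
d(j, X) = ⅗ (d(j, X) = -⅕*(-3) = ⅗)
r(m, l) = 0
t = 2093/5 (t = 4 - 3*(-691)/5 = 4 - 1*(-2073/5) = 4 + 2073/5 = 2093/5 ≈ 418.60)
1/(r(-265, 881) + t) = 1/(0 + 2093/5) = 1/(2093/5) = 5/2093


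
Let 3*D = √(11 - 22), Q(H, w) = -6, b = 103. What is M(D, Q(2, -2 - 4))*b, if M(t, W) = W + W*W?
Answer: 3090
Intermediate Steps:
D = I*√11/3 (D = √(11 - 22)/3 = √(-11)/3 = (I*√11)/3 = I*√11/3 ≈ 1.1055*I)
M(t, W) = W + W²
M(D, Q(2, -2 - 4))*b = -6*(1 - 6)*103 = -6*(-5)*103 = 30*103 = 3090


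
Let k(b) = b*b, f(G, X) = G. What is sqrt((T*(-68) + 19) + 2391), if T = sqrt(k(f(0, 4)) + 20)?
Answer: sqrt(2410 - 136*sqrt(5)) ≈ 45.890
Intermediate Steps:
k(b) = b**2
T = 2*sqrt(5) (T = sqrt(0**2 + 20) = sqrt(0 + 20) = sqrt(20) = 2*sqrt(5) ≈ 4.4721)
sqrt((T*(-68) + 19) + 2391) = sqrt(((2*sqrt(5))*(-68) + 19) + 2391) = sqrt((-136*sqrt(5) + 19) + 2391) = sqrt((19 - 136*sqrt(5)) + 2391) = sqrt(2410 - 136*sqrt(5))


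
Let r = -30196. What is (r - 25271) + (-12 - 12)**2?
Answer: -54891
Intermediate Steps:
(r - 25271) + (-12 - 12)**2 = (-30196 - 25271) + (-12 - 12)**2 = -55467 + (-24)**2 = -55467 + 576 = -54891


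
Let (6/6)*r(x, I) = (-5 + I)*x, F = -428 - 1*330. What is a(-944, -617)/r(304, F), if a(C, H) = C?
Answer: 59/14497 ≈ 0.0040698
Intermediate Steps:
F = -758 (F = -428 - 330 = -758)
r(x, I) = x*(-5 + I) (r(x, I) = (-5 + I)*x = x*(-5 + I))
a(-944, -617)/r(304, F) = -944*1/(304*(-5 - 758)) = -944/(304*(-763)) = -944/(-231952) = -944*(-1/231952) = 59/14497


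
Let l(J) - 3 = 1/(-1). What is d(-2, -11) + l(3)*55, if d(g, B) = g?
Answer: 108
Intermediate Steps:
l(J) = 2 (l(J) = 3 + 1/(-1) = 3 - 1 = 2)
d(-2, -11) + l(3)*55 = -2 + 2*55 = -2 + 110 = 108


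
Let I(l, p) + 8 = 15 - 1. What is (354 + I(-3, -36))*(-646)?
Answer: -232560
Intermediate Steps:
I(l, p) = 6 (I(l, p) = -8 + (15 - 1) = -8 + 14 = 6)
(354 + I(-3, -36))*(-646) = (354 + 6)*(-646) = 360*(-646) = -232560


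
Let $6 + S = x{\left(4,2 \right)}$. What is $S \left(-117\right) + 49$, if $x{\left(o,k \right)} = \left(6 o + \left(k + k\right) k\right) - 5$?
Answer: $-2408$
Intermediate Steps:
$x{\left(o,k \right)} = -5 + 2 k^{2} + 6 o$ ($x{\left(o,k \right)} = \left(6 o + 2 k k\right) - 5 = \left(6 o + 2 k^{2}\right) - 5 = \left(2 k^{2} + 6 o\right) - 5 = -5 + 2 k^{2} + 6 o$)
$S = 21$ ($S = -6 + \left(-5 + 2 \cdot 2^{2} + 6 \cdot 4\right) = -6 + \left(-5 + 2 \cdot 4 + 24\right) = -6 + \left(-5 + 8 + 24\right) = -6 + 27 = 21$)
$S \left(-117\right) + 49 = 21 \left(-117\right) + 49 = -2457 + 49 = -2408$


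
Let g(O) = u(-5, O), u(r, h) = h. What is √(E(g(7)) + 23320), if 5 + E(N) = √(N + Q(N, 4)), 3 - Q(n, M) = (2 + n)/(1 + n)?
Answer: √(93260 + √142)/2 ≈ 152.70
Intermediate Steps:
Q(n, M) = 3 - (2 + n)/(1 + n)
g(O) = O
E(N) = -5 + √(N + (1 + 2*N)/(1 + N))
√(E(g(7)) + 23320) = √((-5 + √((1 + 7² + 3*7)/(1 + 7))) + 23320) = √((-5 + √((1 + 49 + 21)/8)) + 23320) = √((-5 + √((⅛)*71)) + 23320) = √((-5 + √(71/8)) + 23320) = √((-5 + √142/4) + 23320) = √(23315 + √142/4)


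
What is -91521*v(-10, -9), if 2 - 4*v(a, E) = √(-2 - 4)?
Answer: -91521/2 + 91521*I*√6/4 ≈ -45761.0 + 56045.0*I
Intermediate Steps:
v(a, E) = ½ - I*√6/4 (v(a, E) = ½ - √(-2 - 4)/4 = ½ - I*√6/4)
-91521*v(-10, -9) = -91521*(½ - I*√6/4) = -91521/2 + 91521*I*√6/4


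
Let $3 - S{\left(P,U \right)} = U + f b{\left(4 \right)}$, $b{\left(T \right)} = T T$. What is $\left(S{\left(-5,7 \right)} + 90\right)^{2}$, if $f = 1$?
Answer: $4900$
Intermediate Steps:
$b{\left(T \right)} = T^{2}$
$S{\left(P,U \right)} = -13 - U$ ($S{\left(P,U \right)} = 3 - \left(U + 1 \cdot 4^{2}\right) = 3 - \left(U + 1 \cdot 16\right) = 3 - \left(U + 16\right) = 3 - \left(16 + U\right) = -13 - U$)
$\left(S{\left(-5,7 \right)} + 90\right)^{2} = \left(\left(-13 - 7\right) + 90\right)^{2} = \left(-20 + 90\right)^{2} = 70^{2} = 4900$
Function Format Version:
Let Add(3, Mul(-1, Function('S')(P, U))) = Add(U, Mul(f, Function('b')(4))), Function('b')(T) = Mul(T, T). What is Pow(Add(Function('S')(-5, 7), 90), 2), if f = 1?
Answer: 4900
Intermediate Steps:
Function('b')(T) = Pow(T, 2)
Function('S')(P, U) = Add(-13, Mul(-1, U)) (Function('S')(P, U) = Add(3, Mul(-1, Add(U, Mul(1, Pow(4, 2))))) = Add(3, Mul(-1, Add(U, Mul(1, 16)))) = Add(3, Mul(-1, Add(U, 16))) = Add(3, Mul(-1, Add(16, U))) = Add(3, Add(-16, Mul(-1, U))) = Add(-13, Mul(-1, U)))
Pow(Add(Function('S')(-5, 7), 90), 2) = Pow(Add(Add(-13, Mul(-1, 7)), 90), 2) = Pow(Add(Add(-13, -7), 90), 2) = Pow(Add(-20, 90), 2) = Pow(70, 2) = 4900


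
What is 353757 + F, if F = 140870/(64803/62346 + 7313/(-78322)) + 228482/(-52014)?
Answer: 5032484637368491552/10011750659823 ≈ 5.0266e+5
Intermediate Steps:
F = 1490757759201486541/10011750659823 (F = 140870/(64803*(1/62346) + 7313*(-1/78322)) + 228482*(-1/52014) = 140870/(21601/20782 - 7313/78322) - 114241/26007 = 140870/(384963689/406921951) - 114241/26007 = 140870*(406921951/384963689) - 114241/26007 = 57323095237370/384963689 - 114241/26007 = 1490757759201486541/10011750659823 ≈ 1.4890e+5)
353757 + F = 353757 + 1490757759201486541/10011750659823 = 5032484637368491552/10011750659823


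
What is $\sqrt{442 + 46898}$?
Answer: $6 \sqrt{1315} \approx 217.58$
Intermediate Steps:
$\sqrt{442 + 46898} = \sqrt{47340} = 6 \sqrt{1315}$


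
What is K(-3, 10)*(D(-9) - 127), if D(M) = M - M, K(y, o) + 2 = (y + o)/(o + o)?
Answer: 4191/20 ≈ 209.55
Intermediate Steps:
K(y, o) = -2 + (o + y)/(2*o) (K(y, o) = -2 + (y + o)/(o + o) = -2 + (o + y)/((2*o)) = -2 + (o + y)*(1/(2*o)) = -2 + (o + y)/(2*o))
D(M) = 0
K(-3, 10)*(D(-9) - 127) = ((½)*(-3 - 3*10)/10)*(0 - 127) = ((½)*(⅒)*(-3 - 30))*(-127) = ((½)*(⅒)*(-33))*(-127) = -33/20*(-127) = 4191/20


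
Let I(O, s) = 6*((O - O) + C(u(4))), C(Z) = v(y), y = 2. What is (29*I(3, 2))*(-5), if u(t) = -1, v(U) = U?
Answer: -1740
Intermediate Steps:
C(Z) = 2
I(O, s) = 12 (I(O, s) = 6*((O - O) + 2) = 6*(0 + 2) = 6*2 = 12)
(29*I(3, 2))*(-5) = (29*12)*(-5) = 348*(-5) = -1740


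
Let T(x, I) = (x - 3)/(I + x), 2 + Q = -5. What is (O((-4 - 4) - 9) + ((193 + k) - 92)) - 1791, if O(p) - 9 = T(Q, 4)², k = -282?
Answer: -17567/9 ≈ -1951.9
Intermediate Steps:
Q = -7 (Q = -2 - 5 = -7)
T(x, I) = (-3 + x)/(I + x)
O(p) = 181/9 (O(p) = 9 + ((-3 - 7)/(4 - 7))² = 9 + (-10/(-3))² = 9 + (-⅓*(-10))² = 9 + (10/3)² = 9 + 100/9 = 181/9)
(O((-4 - 4) - 9) + ((193 + k) - 92)) - 1791 = (181/9 + ((193 - 282) - 92)) - 1791 = (181/9 + (-89 - 92)) - 1791 = (181/9 - 181) - 1791 = -1448/9 - 1791 = -17567/9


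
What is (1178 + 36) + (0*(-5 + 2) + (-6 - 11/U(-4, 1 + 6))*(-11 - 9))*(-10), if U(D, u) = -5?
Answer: 454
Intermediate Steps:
(1178 + 36) + (0*(-5 + 2) + (-6 - 11/U(-4, 1 + 6))*(-11 - 9))*(-10) = (1178 + 36) + (0*(-5 + 2) + (-6 - 11/(-5))*(-11 - 9))*(-10) = 1214 + (0*(-3) + (-6 - 11*(-1/5))*(-20))*(-10) = 1214 + (0 + (-6 + 11/5)*(-20))*(-10) = 1214 + (0 - 19/5*(-20))*(-10) = 1214 + (0 + 76)*(-10) = 1214 + 76*(-10) = 1214 - 760 = 454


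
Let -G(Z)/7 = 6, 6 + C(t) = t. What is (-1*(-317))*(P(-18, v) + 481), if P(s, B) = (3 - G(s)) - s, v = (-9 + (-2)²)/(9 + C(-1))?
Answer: 172448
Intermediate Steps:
C(t) = -6 + t
G(Z) = -42 (G(Z) = -7*6 = -42)
v = -5/2 (v = (-9 + (-2)²)/(9 + (-6 - 1)) = (-9 + 4)/(9 - 7) = -5/2 ≈ -2.5000)
P(s, B) = 45 - s (P(s, B) = (3 - 1*(-42)) - s = (3 + 42) - s = 45 - s)
(-1*(-317))*(P(-18, v) + 481) = (-1*(-317))*((45 - 1*(-18)) + 481) = 317*((45 + 18) + 481) = 317*(63 + 481) = 317*544 = 172448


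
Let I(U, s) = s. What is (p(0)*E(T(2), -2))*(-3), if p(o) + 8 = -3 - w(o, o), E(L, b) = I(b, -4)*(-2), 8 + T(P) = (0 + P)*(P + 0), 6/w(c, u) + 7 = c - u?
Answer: 1704/7 ≈ 243.43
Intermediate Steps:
w(c, u) = 6/(-7 + c - u) (w(c, u) = 6/(-7 + (c - u)) = 6/(-7 + c - u))
T(P) = -8 + P² (T(P) = -8 + (0 + P)*(P + 0) = -8 + P*P = -8 + P²)
E(L, b) = 8 (E(L, b) = -4*(-2) = 8)
p(o) = -71/7 (p(o) = -8 + (-3 - (-6)/(7 + o - o)) = -8 + (-3 - (-6)/7) = -8 + (-3 - 1*(-6/7)) = -8 + (-3 + 6/7) = -8 - 15/7 = -71/7)
(p(0)*E(T(2), -2))*(-3) = -71/7*8*(-3) = -568/7*(-3) = 1704/7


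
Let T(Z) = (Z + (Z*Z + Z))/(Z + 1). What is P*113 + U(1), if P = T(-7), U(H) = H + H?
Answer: -3943/6 ≈ -657.17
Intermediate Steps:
U(H) = 2*H
T(Z) = (Z² + 2*Z)/(1 + Z) (T(Z) = (Z + (Z² + Z))/(1 + Z) = (Z + (Z + Z²))/(1 + Z) = (Z² + 2*Z)/(1 + Z))
P = -35/6 (P = -7*(2 - 7)/(1 - 7) = -7*(-5)/(-6) = -7*(-⅙)*(-5) = -35/6 ≈ -5.8333)
P*113 + U(1) = -35/6*113 + 2*1 = -3955/6 + 2 = -3943/6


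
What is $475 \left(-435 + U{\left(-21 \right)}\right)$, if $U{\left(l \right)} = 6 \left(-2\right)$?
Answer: $-212325$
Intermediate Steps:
$U{\left(l \right)} = -12$
$475 \left(-435 + U{\left(-21 \right)}\right) = 475 \left(-435 - 12\right) = 475 \left(-447\right) = -212325$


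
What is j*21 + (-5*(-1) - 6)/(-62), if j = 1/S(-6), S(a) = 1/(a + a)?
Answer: -15623/62 ≈ -251.98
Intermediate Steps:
S(a) = 1/(2*a)
j = -12 (j = 1/((½)/(-6)) = 1/((½)*(-⅙)) = 1/(-1/12) = -12)
j*21 + (-5*(-1) - 6)/(-62) = -12*21 + (-5*(-1) - 6)/(-62) = -252 + (5 - 6)*(-1/62) = -252 - 1*(-1/62) = -252 + 1/62 = -15623/62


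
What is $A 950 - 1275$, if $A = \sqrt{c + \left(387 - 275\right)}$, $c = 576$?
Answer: $-1275 + 3800 \sqrt{43} \approx 23643.0$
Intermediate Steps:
$A = 4 \sqrt{43}$ ($A = \sqrt{576 + \left(387 - 275\right)} = \sqrt{576 + 112} = \sqrt{688} = 4 \sqrt{43} \approx 26.23$)
$A 950 - 1275 = 4 \sqrt{43} \cdot 950 - 1275 = 3800 \sqrt{43} - 1275 = -1275 + 3800 \sqrt{43}$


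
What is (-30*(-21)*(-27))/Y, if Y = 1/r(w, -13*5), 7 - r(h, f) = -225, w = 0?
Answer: -3946320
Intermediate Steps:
r(h, f) = 232 (r(h, f) = 7 - 1*(-225) = 7 + 225 = 232)
Y = 1/232 ≈ 0.0043103
(-30*(-21)*(-27))/Y = (-30*(-21)*(-27))/(1/232) = (630*(-27))*232 = -17010*232 = -3946320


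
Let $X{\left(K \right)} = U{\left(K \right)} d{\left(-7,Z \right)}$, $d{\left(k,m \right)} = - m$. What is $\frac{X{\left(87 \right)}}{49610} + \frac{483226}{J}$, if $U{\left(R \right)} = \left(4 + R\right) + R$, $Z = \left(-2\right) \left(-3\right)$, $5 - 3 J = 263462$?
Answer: $- \frac{12033316276}{2178350295} \approx -5.524$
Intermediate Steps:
$J = -87819$ ($J = \frac{5}{3} - \frac{263462}{3} = -87819$)
$Z = 6$
$U{\left(R \right)} = 4 + 2 R$
$X{\left(K \right)} = -24 - 12 K$ ($X{\left(K \right)} = \left(4 + 2 K\right) \left(\left(-1\right) 6\right) = \left(4 + 2 K\right) \left(-6\right) = -24 - 12 K$)
$\frac{X{\left(87 \right)}}{49610} + \frac{483226}{J} = \frac{-24 - 1044}{49610} + \frac{483226}{-87819} = \left(-24 - 1044\right) \frac{1}{49610} + 483226 \left(- \frac{1}{87819}\right) = \left(-1068\right) \frac{1}{49610} - \frac{483226}{87819} = - \frac{534}{24805} - \frac{483226}{87819} = - \frac{12033316276}{2178350295}$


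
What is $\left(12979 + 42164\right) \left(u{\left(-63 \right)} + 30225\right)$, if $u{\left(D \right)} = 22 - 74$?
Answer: $1663829739$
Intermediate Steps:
$u{\left(D \right)} = -52$
$\left(12979 + 42164\right) \left(u{\left(-63 \right)} + 30225\right) = \left(12979 + 42164\right) \left(-52 + 30225\right) = 55143 \cdot 30173 = 1663829739$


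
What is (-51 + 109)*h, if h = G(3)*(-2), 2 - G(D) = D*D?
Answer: 812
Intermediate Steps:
G(D) = 2 - D² (G(D) = 2 - D*D = 2 - D²)
h = 14 (h = (2 - 1*3²)*(-2) = (2 - 1*9)*(-2) = (2 - 9)*(-2) = -7*(-2) = 14)
(-51 + 109)*h = (-51 + 109)*14 = 58*14 = 812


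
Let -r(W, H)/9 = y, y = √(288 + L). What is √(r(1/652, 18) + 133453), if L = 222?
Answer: √(133453 - 9*√510) ≈ 365.03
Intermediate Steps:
y = √510 (y = √(288 + 222) = √510 ≈ 22.583)
r(W, H) = -9*√510
√(r(1/652, 18) + 133453) = √(-9*√510 + 133453) = √(133453 - 9*√510)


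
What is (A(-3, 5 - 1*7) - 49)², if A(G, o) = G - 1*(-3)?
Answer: 2401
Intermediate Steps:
A(G, o) = 3 + G (A(G, o) = G + 3 = 3 + G)
(A(-3, 5 - 1*7) - 49)² = ((3 - 3) - 49)² = (0 - 49)² = (-49)² = 2401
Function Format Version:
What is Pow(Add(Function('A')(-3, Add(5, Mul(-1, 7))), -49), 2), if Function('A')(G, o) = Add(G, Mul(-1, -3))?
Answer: 2401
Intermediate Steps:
Function('A')(G, o) = Add(3, G) (Function('A')(G, o) = Add(G, 3) = Add(3, G))
Pow(Add(Function('A')(-3, Add(5, Mul(-1, 7))), -49), 2) = Pow(Add(Add(3, -3), -49), 2) = Pow(Add(0, -49), 2) = Pow(-49, 2) = 2401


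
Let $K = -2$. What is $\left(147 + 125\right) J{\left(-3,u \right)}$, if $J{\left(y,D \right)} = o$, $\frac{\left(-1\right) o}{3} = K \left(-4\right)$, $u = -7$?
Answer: $-6528$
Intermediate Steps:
$o = -24$ ($o = - 3 \left(\left(-2\right) \left(-4\right)\right) = \left(-3\right) 8 = -24$)
$J{\left(y,D \right)} = -24$
$\left(147 + 125\right) J{\left(-3,u \right)} = \left(147 + 125\right) \left(-24\right) = 272 \left(-24\right) = -6528$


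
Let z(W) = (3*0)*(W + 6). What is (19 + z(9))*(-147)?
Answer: -2793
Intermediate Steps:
z(W) = 0 (z(W) = 0*(6 + W) = 0)
(19 + z(9))*(-147) = (19 + 0)*(-147) = 19*(-147) = -2793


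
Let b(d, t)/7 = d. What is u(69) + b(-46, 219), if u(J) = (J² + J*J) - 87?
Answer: 9113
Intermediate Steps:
b(d, t) = 7*d
u(J) = -87 + 2*J² (u(J) = (J² + J²) - 87 = 2*J² - 87 = -87 + 2*J²)
u(69) + b(-46, 219) = (-87 + 2*69²) + 7*(-46) = (-87 + 2*4761) - 322 = (-87 + 9522) - 322 = 9435 - 322 = 9113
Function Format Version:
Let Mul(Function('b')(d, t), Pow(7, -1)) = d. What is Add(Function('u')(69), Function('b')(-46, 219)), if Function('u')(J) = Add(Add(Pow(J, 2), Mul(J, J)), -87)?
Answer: 9113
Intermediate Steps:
Function('b')(d, t) = Mul(7, d)
Function('u')(J) = Add(-87, Mul(2, Pow(J, 2))) (Function('u')(J) = Add(Add(Pow(J, 2), Pow(J, 2)), -87) = Add(Mul(2, Pow(J, 2)), -87) = Add(-87, Mul(2, Pow(J, 2))))
Add(Function('u')(69), Function('b')(-46, 219)) = Add(Add(-87, Mul(2, Pow(69, 2))), Mul(7, -46)) = Add(Add(-87, Mul(2, 4761)), -322) = Add(Add(-87, 9522), -322) = Add(9435, -322) = 9113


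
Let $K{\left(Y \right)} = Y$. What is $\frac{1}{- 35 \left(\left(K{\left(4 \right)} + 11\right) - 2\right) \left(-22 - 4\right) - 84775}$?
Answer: $- \frac{1}{72945} \approx -1.3709 \cdot 10^{-5}$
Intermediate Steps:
$\frac{1}{- 35 \left(\left(K{\left(4 \right)} + 11\right) - 2\right) \left(-22 - 4\right) - 84775} = \frac{1}{- 35 \left(\left(4 + 11\right) - 2\right) \left(-22 - 4\right) - 84775} = \frac{1}{- 35 \left(15 - 2\right) \left(-26\right) - 84775} = \frac{1}{\left(-35\right) 13 \left(-26\right) - 84775} = \frac{1}{\left(-455\right) \left(-26\right) - 84775} = \frac{1}{11830 - 84775} = \frac{1}{-72945} = - \frac{1}{72945}$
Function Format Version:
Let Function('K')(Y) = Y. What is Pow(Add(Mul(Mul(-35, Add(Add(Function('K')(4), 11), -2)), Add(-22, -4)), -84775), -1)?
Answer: Rational(-1, 72945) ≈ -1.3709e-5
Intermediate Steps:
Pow(Add(Mul(Mul(-35, Add(Add(Function('K')(4), 11), -2)), Add(-22, -4)), -84775), -1) = Pow(Add(Mul(Mul(-35, Add(Add(4, 11), -2)), Add(-22, -4)), -84775), -1) = Pow(Add(Mul(Mul(-35, Add(15, -2)), -26), -84775), -1) = Pow(Add(Mul(Mul(-35, 13), -26), -84775), -1) = Pow(Add(Mul(-455, -26), -84775), -1) = Pow(Add(11830, -84775), -1) = Pow(-72945, -1) = Rational(-1, 72945)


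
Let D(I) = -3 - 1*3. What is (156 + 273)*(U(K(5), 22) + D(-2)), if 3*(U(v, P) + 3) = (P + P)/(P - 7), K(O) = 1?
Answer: -51623/15 ≈ -3441.5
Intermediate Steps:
D(I) = -6 (D(I) = -3 - 3 = -6)
U(v, P) = -3 + 2*P/(3*(-7 + P)) (U(v, P) = -3 + ((P + P)/(P - 7))/3 = -3 + ((2*P)/(-7 + P))/3 = -3 + (2*P/(-7 + P))/3 = -3 + 2*P/(3*(-7 + P)))
(156 + 273)*(U(K(5), 22) + D(-2)) = (156 + 273)*(7*(9 - 1*22)/(3*(-7 + 22)) - 6) = 429*((7/3)*(9 - 22)/15 - 6) = 429*((7/3)*(1/15)*(-13) - 6) = 429*(-91/45 - 6) = 429*(-361/45) = -51623/15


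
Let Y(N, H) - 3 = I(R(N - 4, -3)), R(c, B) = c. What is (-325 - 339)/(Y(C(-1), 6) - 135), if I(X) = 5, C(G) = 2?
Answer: 664/127 ≈ 5.2283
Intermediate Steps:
Y(N, H) = 8 (Y(N, H) = 3 + 5 = 8)
(-325 - 339)/(Y(C(-1), 6) - 135) = (-325 - 339)/(8 - 135) = -664/(-127) = -664*(-1/127) = 664/127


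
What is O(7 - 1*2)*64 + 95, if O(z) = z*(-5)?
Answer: -1505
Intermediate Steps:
O(z) = -5*z
O(7 - 1*2)*64 + 95 = -5*(7 - 1*2)*64 + 95 = -5*(7 - 2)*64 + 95 = -5*5*64 + 95 = -25*64 + 95 = -1600 + 95 = -1505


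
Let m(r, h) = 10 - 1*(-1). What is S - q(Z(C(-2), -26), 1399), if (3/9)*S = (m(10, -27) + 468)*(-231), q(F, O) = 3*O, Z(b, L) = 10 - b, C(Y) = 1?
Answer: -336144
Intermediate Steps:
m(r, h) = 11 (m(r, h) = 10 + 1 = 11)
S = -331947 (S = 3*((11 + 468)*(-231)) = 3*(479*(-231)) = 3*(-110649) = -331947)
S - q(Z(C(-2), -26), 1399) = -331947 - 3*1399 = -331947 - 1*4197 = -331947 - 4197 = -336144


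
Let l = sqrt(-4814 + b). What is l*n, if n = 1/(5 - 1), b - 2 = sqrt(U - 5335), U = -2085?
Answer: sqrt(-4812 + 2*I*sqrt(1855))/4 ≈ 0.15521 + 17.343*I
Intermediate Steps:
b = 2 + 2*I*sqrt(1855) (b = 2 + sqrt(-2085 - 5335) = 2 + sqrt(-7420) = 2 + 2*I*sqrt(1855) ≈ 2.0 + 86.139*I)
l = sqrt(-4812 + 2*I*sqrt(1855)) (l = sqrt(-4814 + (2 + 2*I*sqrt(1855))) = sqrt(-4812 + 2*I*sqrt(1855)) ≈ 0.6209 + 69.371*I)
n = 1/4 ≈ 0.25000
l*n = sqrt(-4812 + 2*I*sqrt(1855))*(1/4) = sqrt(-4812 + 2*I*sqrt(1855))/4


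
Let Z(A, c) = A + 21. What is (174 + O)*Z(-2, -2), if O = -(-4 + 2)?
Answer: 3344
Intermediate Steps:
O = 2 (O = -1*(-2) = 2)
Z(A, c) = 21 + A
(174 + O)*Z(-2, -2) = (174 + 2)*(21 - 2) = 176*19 = 3344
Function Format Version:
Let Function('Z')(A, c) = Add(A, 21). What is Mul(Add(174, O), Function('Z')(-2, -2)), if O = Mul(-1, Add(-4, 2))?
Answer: 3344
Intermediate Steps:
O = 2 (O = Mul(-1, -2) = 2)
Function('Z')(A, c) = Add(21, A)
Mul(Add(174, O), Function('Z')(-2, -2)) = Mul(Add(174, 2), Add(21, -2)) = Mul(176, 19) = 3344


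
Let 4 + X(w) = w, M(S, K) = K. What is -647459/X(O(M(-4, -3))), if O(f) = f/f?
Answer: 647459/3 ≈ 2.1582e+5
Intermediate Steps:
O(f) = 1
X(w) = -4 + w
-647459/X(O(M(-4, -3))) = -647459/(-4 + 1) = -647459/(-3) = -647459*(-⅓) = 647459/3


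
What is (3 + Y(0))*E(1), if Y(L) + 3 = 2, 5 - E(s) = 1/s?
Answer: 8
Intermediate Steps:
E(s) = 5 - 1/s
Y(L) = -1 (Y(L) = -3 + 2 = -1)
(3 + Y(0))*E(1) = (3 - 1)*(5 - 1/1) = 2*(5 - 1*1) = 2*(5 - 1) = 2*4 = 8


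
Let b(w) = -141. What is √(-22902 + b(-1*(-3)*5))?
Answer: I*√23043 ≈ 151.8*I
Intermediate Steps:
√(-22902 + b(-1*(-3)*5)) = √(-22902 - 141) = √(-23043) = I*√23043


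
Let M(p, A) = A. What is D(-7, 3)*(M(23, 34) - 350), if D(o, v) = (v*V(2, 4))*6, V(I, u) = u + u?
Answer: -45504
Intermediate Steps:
V(I, u) = 2*u
D(o, v) = 48*v (D(o, v) = (v*(2*4))*6 = (v*8)*6 = (8*v)*6 = 48*v)
D(-7, 3)*(M(23, 34) - 350) = (48*3)*(34 - 350) = 144*(-316) = -45504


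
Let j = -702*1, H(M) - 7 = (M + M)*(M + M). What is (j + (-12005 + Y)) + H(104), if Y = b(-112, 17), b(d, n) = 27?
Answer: 30591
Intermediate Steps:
Y = 27
H(M) = 7 + 4*M**2 (H(M) = 7 + (M + M)*(M + M) = 7 + (2*M)*(2*M) = 7 + 4*M**2)
j = -702
(j + (-12005 + Y)) + H(104) = (-702 + (-12005 + 27)) + (7 + 4*104**2) = (-702 - 11978) + (7 + 4*10816) = -12680 + (7 + 43264) = -12680 + 43271 = 30591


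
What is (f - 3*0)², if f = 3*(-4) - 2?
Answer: 196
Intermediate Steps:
f = -14 (f = -12 - 2 = -14)
(f - 3*0)² = (-14 - 3*0)² = (-14 + 0)² = (-14)² = 196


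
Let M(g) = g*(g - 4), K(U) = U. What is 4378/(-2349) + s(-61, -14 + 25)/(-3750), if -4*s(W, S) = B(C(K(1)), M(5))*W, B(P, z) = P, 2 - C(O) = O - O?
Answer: -10992763/5872500 ≈ -1.8719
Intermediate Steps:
C(O) = 2 (C(O) = 2 - (O - O) = 2 - 1*0 = 2 + 0 = 2)
M(g) = g*(-4 + g)
s(W, S) = -W/2
4378/(-2349) + s(-61, -14 + 25)/(-3750) = 4378/(-2349) - ½*(-61)/(-3750) = 4378*(-1/2349) + (61/2)*(-1/3750) = -4378/2349 - 61/7500 = -10992763/5872500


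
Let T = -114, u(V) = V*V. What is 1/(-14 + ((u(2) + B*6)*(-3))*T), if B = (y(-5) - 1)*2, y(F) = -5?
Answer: -1/23270 ≈ -4.2974e-5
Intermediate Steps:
u(V) = V**2
B = -12 (B = (-5 - 1)*2 = -6*2 = -12)
1/(-14 + ((u(2) + B*6)*(-3))*T) = 1/(-14 + ((2**2 - 12*6)*(-3))*(-114)) = 1/(-14 + ((4 - 72)*(-3))*(-114)) = 1/(-14 - 68*(-3)*(-114)) = 1/(-14 + 204*(-114)) = 1/(-14 - 23256) = 1/(-23270) = -1/23270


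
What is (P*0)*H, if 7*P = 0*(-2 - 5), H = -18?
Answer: 0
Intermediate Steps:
P = 0 (P = (0*(-2 - 5))/7 = (0*(-7))/7 = (⅐)*0 = 0)
(P*0)*H = (0*0)*(-18) = 0*(-18) = 0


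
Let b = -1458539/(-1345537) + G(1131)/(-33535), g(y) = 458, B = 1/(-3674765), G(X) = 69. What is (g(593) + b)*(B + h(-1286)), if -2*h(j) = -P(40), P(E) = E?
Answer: 1522452356274716204178/165814889802050675 ≈ 9181.6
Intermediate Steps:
B = -1/3674765 ≈ -2.7213e-7
h(j) = 20 (h(j) = -(-1)*40/2 = -½*(-40) = 20)
b = 48819263312/45122583295 (b = -1458539/(-1345537) + 69/(-33535) = -1458539*(-1/1345537) + 69*(-1/33535) = 1458539/1345537 - 69/33535 = 48819263312/45122583295 ≈ 1.0819)
(g(593) + b)*(B + h(-1286)) = (458 + 48819263312/45122583295)*(-1/3674765 + 20) = (20714962412422/45122583295)*(73495299/3674765) = 1522452356274716204178/165814889802050675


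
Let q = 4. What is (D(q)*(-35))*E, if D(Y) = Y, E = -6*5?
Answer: 4200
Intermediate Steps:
E = -30
(D(q)*(-35))*E = (4*(-35))*(-30) = -140*(-30) = 4200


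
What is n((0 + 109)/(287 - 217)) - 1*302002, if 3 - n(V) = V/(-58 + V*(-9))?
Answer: -1522376850/5041 ≈ -3.0200e+5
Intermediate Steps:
n(V) = 3 - V/(-58 - 9*V) (n(V) = 3 - V/(-58 + V*(-9)) = 3 - V/(-58 - 9*V))
n((0 + 109)/(287 - 217)) - 1*302002 = 2*(87 + 14*((0 + 109)/(287 - 217)))/(58 + 9*((0 + 109)/(287 - 217))) - 1*302002 = 2*(87 + 14*(109/70))/(58 + 9*(109/70)) - 302002 = 2*(87 + 109/5)/(58 + 981/70) - 302002 = 2*(544/5)/(5041/70) - 302002 = 2*(70/5041)*(544/5) - 302002 = 15232/5041 - 302002 = -1522376850/5041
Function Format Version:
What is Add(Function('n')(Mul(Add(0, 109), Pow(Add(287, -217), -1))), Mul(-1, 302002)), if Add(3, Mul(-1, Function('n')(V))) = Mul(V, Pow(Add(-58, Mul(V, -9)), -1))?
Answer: Rational(-1522376850, 5041) ≈ -3.0200e+5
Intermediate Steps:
Function('n')(V) = Add(3, Mul(-1, V, Pow(Add(-58, Mul(-9, V)), -1))) (Function('n')(V) = Add(3, Mul(-1, Mul(V, Pow(Add(-58, Mul(V, -9)), -1)))) = Add(3, Mul(-1, Mul(V, Pow(Add(-58, Mul(-9, V)), -1)))) = Add(3, Mul(-1, V, Pow(Add(-58, Mul(-9, V)), -1))))
Add(Function('n')(Mul(Add(0, 109), Pow(Add(287, -217), -1))), Mul(-1, 302002)) = Add(Mul(2, Pow(Add(58, Mul(9, Mul(Add(0, 109), Pow(Add(287, -217), -1)))), -1), Add(87, Mul(14, Mul(Add(0, 109), Pow(Add(287, -217), -1))))), Mul(-1, 302002)) = Add(Mul(2, Pow(Add(58, Mul(9, Mul(109, Pow(70, -1)))), -1), Add(87, Mul(14, Mul(109, Pow(70, -1))))), -302002) = Add(Mul(2, Pow(Add(58, Mul(9, Mul(109, Rational(1, 70)))), -1), Add(87, Mul(14, Mul(109, Rational(1, 70))))), -302002) = Add(Mul(2, Pow(Add(58, Mul(9, Rational(109, 70))), -1), Add(87, Mul(14, Rational(109, 70)))), -302002) = Add(Mul(2, Pow(Add(58, Rational(981, 70)), -1), Add(87, Rational(109, 5))), -302002) = Add(Mul(2, Pow(Rational(5041, 70), -1), Rational(544, 5)), -302002) = Add(Mul(2, Rational(70, 5041), Rational(544, 5)), -302002) = Add(Rational(15232, 5041), -302002) = Rational(-1522376850, 5041)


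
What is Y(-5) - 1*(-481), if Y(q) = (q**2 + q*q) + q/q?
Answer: 532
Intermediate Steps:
Y(q) = 1 + 2*q**2 (Y(q) = (q**2 + q**2) + 1 = 2*q**2 + 1 = 1 + 2*q**2)
Y(-5) - 1*(-481) = (1 + 2*(-5)**2) - 1*(-481) = (1 + 2*25) + 481 = (1 + 50) + 481 = 51 + 481 = 532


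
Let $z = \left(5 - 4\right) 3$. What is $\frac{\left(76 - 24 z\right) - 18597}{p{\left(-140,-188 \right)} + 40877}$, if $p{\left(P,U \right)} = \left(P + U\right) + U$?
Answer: $- \frac{18593}{40361} \approx -0.46067$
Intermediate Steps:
$z = 3$ ($z = 1 \cdot 3 = 3$)
$p{\left(P,U \right)} = P + 2 U$
$\frac{\left(76 - 24 z\right) - 18597}{p{\left(-140,-188 \right)} + 40877} = \frac{\left(76 - 72\right) - 18597}{\left(-140 + 2 \left(-188\right)\right) + 40877} = \frac{\left(76 - 72\right) - 18597}{\left(-140 - 376\right) + 40877} = \frac{4 - 18597}{-516 + 40877} = - \frac{18593}{40361}$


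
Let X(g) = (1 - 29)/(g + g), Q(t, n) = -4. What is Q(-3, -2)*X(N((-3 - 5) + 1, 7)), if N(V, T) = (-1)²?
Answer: 56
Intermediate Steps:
N(V, T) = 1
X(g) = -14/g (X(g) = -28*1/(2*g) = -14/g)
Q(-3, -2)*X(N((-3 - 5) + 1, 7)) = -(-56)/1 = -(-56) = -4*(-14) = 56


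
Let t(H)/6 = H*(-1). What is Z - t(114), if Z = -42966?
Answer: -42282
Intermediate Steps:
t(H) = -6*H (t(H) = 6*(H*(-1)) = 6*(-H) = -6*H)
Z - t(114) = -42966 - (-6)*114 = -42966 - 1*(-684) = -42966 + 684 = -42282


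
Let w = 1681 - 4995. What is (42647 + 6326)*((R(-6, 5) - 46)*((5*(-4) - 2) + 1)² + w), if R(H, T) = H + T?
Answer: -1177359893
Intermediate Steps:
w = -3314
(42647 + 6326)*((R(-6, 5) - 46)*((5*(-4) - 2) + 1)² + w) = (42647 + 6326)*(((-6 + 5) - 46)*((5*(-4) - 2) + 1)² - 3314) = 48973*((-1 - 46)*((-20 - 2) + 1)² - 3314) = 48973*(-47*(-22 + 1)² - 3314) = 48973*(-47*(-21)² - 3314) = 48973*(-47*441 - 3314) = 48973*(-20727 - 3314) = 48973*(-24041) = -1177359893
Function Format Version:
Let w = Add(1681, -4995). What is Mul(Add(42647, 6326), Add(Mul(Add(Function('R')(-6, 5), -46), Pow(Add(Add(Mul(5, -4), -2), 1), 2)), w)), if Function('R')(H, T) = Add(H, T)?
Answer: -1177359893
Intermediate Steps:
w = -3314
Mul(Add(42647, 6326), Add(Mul(Add(Function('R')(-6, 5), -46), Pow(Add(Add(Mul(5, -4), -2), 1), 2)), w)) = Mul(Add(42647, 6326), Add(Mul(Add(Add(-6, 5), -46), Pow(Add(Add(Mul(5, -4), -2), 1), 2)), -3314)) = Mul(48973, Add(Mul(Add(-1, -46), Pow(Add(Add(-20, -2), 1), 2)), -3314)) = Mul(48973, Add(Mul(-47, Pow(Add(-22, 1), 2)), -3314)) = Mul(48973, Add(Mul(-47, Pow(-21, 2)), -3314)) = Mul(48973, Add(Mul(-47, 441), -3314)) = Mul(48973, Add(-20727, -3314)) = Mul(48973, -24041) = -1177359893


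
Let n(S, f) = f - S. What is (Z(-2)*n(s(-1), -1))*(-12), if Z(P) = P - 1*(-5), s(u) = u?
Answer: 0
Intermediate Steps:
Z(P) = 5 + P (Z(P) = P + 5 = 5 + P)
(Z(-2)*n(s(-1), -1))*(-12) = ((5 - 2)*(-1 - 1*(-1)))*(-12) = (3*(-1 + 1))*(-12) = (3*0)*(-12) = 0*(-12) = 0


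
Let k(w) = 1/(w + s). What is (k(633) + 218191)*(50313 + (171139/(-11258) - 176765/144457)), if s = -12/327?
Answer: 615673011281313965555910/56101551217829 ≈ 1.0974e+10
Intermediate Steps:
s = -4/109 (s = -12*1/327 = -4/109 ≈ -0.036697)
k(w) = 1/(-4/109 + w) (k(w) = 1/(w - 4/109) = 1/(-4/109 + w))
(k(633) + 218191)*(50313 + (171139/(-11258) - 176765/144457)) = (109/(-4 + 109*633) + 218191)*(50313 + (171139/(-11258) - 176765/144457)) = (109/(-4 + 68997) + 218191)*(50313 + (171139*(-1/11258) - 176765*1/144457)) = (109/68993 + 218191)*(50313 + (-171139/11258 - 176765/144457)) = (109*(1/68993) + 218191)*(50313 - 26712246893/1626296906) = (109/68993 + 218191)*(81797163984685/1626296906) = (15053651772/68993)*(81797163984685/1626296906) = 615673011281313965555910/56101551217829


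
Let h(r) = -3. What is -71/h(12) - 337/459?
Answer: 10526/459 ≈ 22.932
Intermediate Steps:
-71/h(12) - 337/459 = -71/(-3) - 337/459 = -71*(-⅓) - 337*1/459 = 71/3 - 337/459 = 10526/459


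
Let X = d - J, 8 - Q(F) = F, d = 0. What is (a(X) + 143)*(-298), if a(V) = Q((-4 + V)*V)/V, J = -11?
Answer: -448192/11 ≈ -40745.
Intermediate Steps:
Q(F) = 8 - F
X = 11 (X = 0 - 1*(-11) = 0 + 11 = 11)
a(V) = (8 - V*(-4 + V))/V (a(V) = (8 - (-4 + V)*V)/V = (8 - V*(-4 + V))/V)
(a(X) + 143)*(-298) = ((4 - 1*11 + 8/11) + 143)*(-298) = ((4 - 11 + 8*(1/11)) + 143)*(-298) = ((4 - 11 + 8/11) + 143)*(-298) = (-69/11 + 143)*(-298) = (1504/11)*(-298) = -448192/11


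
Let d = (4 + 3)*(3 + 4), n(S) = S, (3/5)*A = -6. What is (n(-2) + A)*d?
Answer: -588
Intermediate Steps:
A = -10 (A = (5/3)*(-6) = -10)
d = 49 (d = 7*7 = 49)
(n(-2) + A)*d = (-2 - 10)*49 = -12*49 = -588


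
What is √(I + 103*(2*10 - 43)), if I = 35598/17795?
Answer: I*√749538870815/17795 ≈ 48.652*I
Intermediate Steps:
I = 35598/17795 (I = 35598*(1/17795) = 35598/17795 ≈ 2.0005)
√(I + 103*(2*10 - 43)) = √(35598/17795 + 103*(2*10 - 43)) = √(35598/17795 + 103*(20 - 43)) = √(35598/17795 + 103*(-23)) = √(35598/17795 - 2369) = √(-42120757/17795) = I*√749538870815/17795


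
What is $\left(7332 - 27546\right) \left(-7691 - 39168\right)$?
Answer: $947207826$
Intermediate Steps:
$\left(7332 - 27546\right) \left(-7691 - 39168\right) = \left(7332 - 27546\right) \left(-46859\right) = \left(-20214\right) \left(-46859\right) = 947207826$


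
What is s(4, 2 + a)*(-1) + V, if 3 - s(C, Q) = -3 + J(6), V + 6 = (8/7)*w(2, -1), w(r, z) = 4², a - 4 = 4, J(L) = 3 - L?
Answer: 23/7 ≈ 3.2857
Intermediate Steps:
a = 8 (a = 4 + 4 = 8)
w(r, z) = 16
V = 86/7 (V = -6 + (8/7)*16 = -6 + 128/7 = 86/7 ≈ 12.286)
s(C, Q) = 9 (s(C, Q) = 3 - (-3 + (3 - 1*6)) = 3 - (-3 + (3 - 6)) = 3 - (-3 - 3) = 3 - 1*(-6) = 3 + 6 = 9)
s(4, 2 + a)*(-1) + V = 9*(-1) + 86/7 = -9 + 86/7 = 23/7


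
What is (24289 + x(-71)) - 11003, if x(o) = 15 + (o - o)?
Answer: 13301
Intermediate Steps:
x(o) = 15 (x(o) = 15 + 0 = 15)
(24289 + x(-71)) - 11003 = (24289 + 15) - 11003 = 24304 - 11003 = 13301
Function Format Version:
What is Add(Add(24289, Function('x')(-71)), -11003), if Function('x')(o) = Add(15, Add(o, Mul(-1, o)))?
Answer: 13301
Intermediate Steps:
Function('x')(o) = 15 (Function('x')(o) = Add(15, 0) = 15)
Add(Add(24289, Function('x')(-71)), -11003) = Add(Add(24289, 15), -11003) = Add(24304, -11003) = 13301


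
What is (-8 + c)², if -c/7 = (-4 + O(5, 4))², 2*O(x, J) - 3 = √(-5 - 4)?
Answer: -5841/4 - 3780*I ≈ -1460.3 - 3780.0*I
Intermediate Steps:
O(x, J) = 3/2 + 3*I/2 (O(x, J) = 3/2 + √(-5 - 4)/2 = 3/2 + √(-9)/2 = 3/2 + (3*I)/2 = 3/2 + 3*I/2)
c = -7*(-5/2 + 3*I/2)² (c = -7*(-4 + (3/2 + 3*I/2))² = -7*(-5/2 + 3*I/2)² ≈ -28.0 + 52.5*I)
(-8 + c)² = (-8 + (-28 + 105*I/2))² = (-36 + 105*I/2)²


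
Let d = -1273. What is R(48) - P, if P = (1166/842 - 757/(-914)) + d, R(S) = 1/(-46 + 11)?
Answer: 17114307311/13467790 ≈ 1270.8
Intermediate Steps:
R(S) = -1/35 (R(S) = 1/(-35) = -1/35)
P = -488991203/384794 (P = (1166/842 - 757/(-914)) - 1273 = (1166*(1/842) - 757*(-1/914)) - 1273 = (583/421 + 757/914) - 1273 = 851559/384794 - 1273 = -488991203/384794 ≈ -1270.8)
R(48) - P = -1/35 - 1*(-488991203/384794) = -1/35 + 488991203/384794 = 17114307311/13467790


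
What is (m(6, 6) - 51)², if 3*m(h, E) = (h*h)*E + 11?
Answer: 5476/9 ≈ 608.44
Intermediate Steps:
m(h, E) = 11/3 + E*h²/3 (m(h, E) = ((h*h)*E + 11)/3 = (h²*E + 11)/3 = (E*h² + 11)/3 = (11 + E*h²)/3 = 11/3 + E*h²/3)
(m(6, 6) - 51)² = ((11/3 + (⅓)*6*6²) - 51)² = ((11/3 + (⅓)*6*36) - 51)² = ((11/3 + 72) - 51)² = (227/3 - 51)² = (74/3)² = 5476/9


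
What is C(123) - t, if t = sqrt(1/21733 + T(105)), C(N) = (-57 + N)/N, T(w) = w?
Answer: 22/41 - sqrt(49593967078)/21733 ≈ -9.7104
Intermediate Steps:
C(N) = (-57 + N)/N
t = sqrt(49593967078)/21733 (t = sqrt(1/21733 + 105) = sqrt(2281966/21733) = sqrt(49593967078)/21733 ≈ 10.247)
C(123) - t = (-57 + 123)/123 - sqrt(49593967078)/21733 = (1/123)*66 - sqrt(49593967078)/21733 = 22/41 - sqrt(49593967078)/21733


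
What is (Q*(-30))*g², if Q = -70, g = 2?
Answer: 8400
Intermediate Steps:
(Q*(-30))*g² = -70*(-30)*2² = 2100*4 = 8400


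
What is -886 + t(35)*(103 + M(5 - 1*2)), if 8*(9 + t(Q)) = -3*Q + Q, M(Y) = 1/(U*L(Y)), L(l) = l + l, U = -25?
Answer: -1628479/600 ≈ -2714.1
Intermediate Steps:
L(l) = 2*l
M(Y) = -1/(50*Y) (M(Y) = 1/((-25)*((2*Y))) = -1/(50*Y))
t(Q) = -9 - Q/4 (t(Q) = -9 + (-3*Q + Q)/8 = -9 + (-2*Q)/8 = -9 - Q/4)
-886 + t(35)*(103 + M(5 - 1*2)) = -886 + (-9 - 1/4*35)*(103 - 1/(50*(5 - 1*2))) = -886 + (-9 - 35/4)*(103 - 1/(50*(5 - 2))) = -886 - 71*(103 - 1/50/3)/4 = -886 - 71*(103 - 1/50*1/3)/4 = -886 - 71*(103 - 1/150)/4 = -886 - 71/4*15449/150 = -886 - 1096879/600 = -1628479/600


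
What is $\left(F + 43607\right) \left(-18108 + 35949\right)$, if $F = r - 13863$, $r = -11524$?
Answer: $325063020$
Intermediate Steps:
$F = -25387$ ($F = -11524 - 13863 = -25387$)
$\left(F + 43607\right) \left(-18108 + 35949\right) = \left(-25387 + 43607\right) \left(-18108 + 35949\right) = 18220 \cdot 17841 = 325063020$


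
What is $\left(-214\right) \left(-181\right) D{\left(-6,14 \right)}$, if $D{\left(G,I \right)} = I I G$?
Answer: $-45551184$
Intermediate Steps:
$D{\left(G,I \right)} = G I^{2}$ ($D{\left(G,I \right)} = I^{2} G = G I^{2}$)
$\left(-214\right) \left(-181\right) D{\left(-6,14 \right)} = \left(-214\right) \left(-181\right) \left(- 6 \cdot 14^{2}\right) = 38734 \left(\left(-6\right) 196\right) = 38734 \left(-1176\right) = -45551184$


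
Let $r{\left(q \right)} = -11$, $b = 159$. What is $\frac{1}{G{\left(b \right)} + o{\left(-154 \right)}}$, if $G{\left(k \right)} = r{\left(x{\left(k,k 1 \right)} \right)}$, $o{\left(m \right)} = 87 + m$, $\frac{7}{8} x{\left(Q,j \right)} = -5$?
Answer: $- \frac{1}{78} \approx -0.012821$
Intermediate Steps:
$x{\left(Q,j \right)} = - \frac{40}{7}$ ($x{\left(Q,j \right)} = \frac{8}{7} \left(-5\right) = - \frac{40}{7}$)
$G{\left(k \right)} = -11$
$\frac{1}{G{\left(b \right)} + o{\left(-154 \right)}} = \frac{1}{-11 + \left(87 - 154\right)} = \frac{1}{-11 - 67} = \frac{1}{-78} = - \frac{1}{78}$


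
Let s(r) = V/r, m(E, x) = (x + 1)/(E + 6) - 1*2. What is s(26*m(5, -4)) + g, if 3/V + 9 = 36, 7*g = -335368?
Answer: -1961902877/40950 ≈ -47910.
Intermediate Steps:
g = -335368/7 (g = (⅐)*(-335368) = -335368/7 ≈ -47910.)
V = ⅑ (V = 3/(-9 + 36) = 3/27 = 3*(1/27) = ⅑ ≈ 0.11111)
m(E, x) = -2 + (1 + x)/(6 + E) (m(E, x) = (1 + x)/(6 + E) - 2 = -2 + (1 + x)/(6 + E))
s(r) = 1/(9*r)
s(26*m(5, -4)) + g = 1/(9*((26*((-11 - 4 - 2*5)/(6 + 5))))) - 335368/7 = 1/(9*((26*((-11 - 4 - 10)/11)))) - 335368/7 = 1/(9*((26*((1/11)*(-25))))) - 335368/7 = 1/(9*((26*(-25/11)))) - 335368/7 = 1/(9*(-650/11)) - 335368/7 = (⅑)*(-11/650) - 335368/7 = -11/5850 - 335368/7 = -1961902877/40950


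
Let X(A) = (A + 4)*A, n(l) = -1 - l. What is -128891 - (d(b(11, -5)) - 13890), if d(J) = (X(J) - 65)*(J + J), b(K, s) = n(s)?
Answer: -114737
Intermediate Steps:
X(A) = A*(4 + A) (X(A) = (4 + A)*A = A*(4 + A))
b(K, s) = -1 - s
d(J) = 2*J*(-65 + J*(4 + J)) (d(J) = (J*(4 + J) - 65)*(J + J) = (-65 + J*(4 + J))*(2*J) = 2*J*(-65 + J*(4 + J)))
-128891 - (d(b(11, -5)) - 13890) = -128891 - (2*(-1 - 1*(-5))*(-65 + (-1 - 1*(-5))*(4 + (-1 - 1*(-5)))) - 13890) = -128891 - (2*(-1 + 5)*(-65 + (-1 + 5)*(4 + (-1 + 5))) - 13890) = -128891 - (2*4*(-65 + 4*(4 + 4)) - 13890) = -128891 - (2*4*(-65 + 4*8) - 13890) = -128891 - (2*4*(-65 + 32) - 13890) = -128891 - (2*4*(-33) - 13890) = -128891 - (-264 - 13890) = -128891 - 1*(-14154) = -128891 + 14154 = -114737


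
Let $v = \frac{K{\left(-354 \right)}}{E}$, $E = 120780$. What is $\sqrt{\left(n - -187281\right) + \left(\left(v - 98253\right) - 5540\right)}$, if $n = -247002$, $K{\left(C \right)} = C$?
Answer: $\frac{i \sqrt{66258637374270}}{20130} \approx 404.37 i$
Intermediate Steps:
$v = - \frac{59}{20130}$ ($v = - \frac{354}{120780} = \left(-354\right) \frac{1}{120780} = - \frac{59}{20130} \approx -0.002931$)
$\sqrt{\left(n - -187281\right) + \left(\left(v - 98253\right) - 5540\right)} = \sqrt{\left(-247002 - -187281\right) - \frac{2089353149}{20130}} = \sqrt{\left(-247002 + 187281\right) - \frac{2089353149}{20130}} = \sqrt{-59721 - \frac{2089353149}{20130}} = \sqrt{- \frac{3291536879}{20130}} = \frac{i \sqrt{66258637374270}}{20130}$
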